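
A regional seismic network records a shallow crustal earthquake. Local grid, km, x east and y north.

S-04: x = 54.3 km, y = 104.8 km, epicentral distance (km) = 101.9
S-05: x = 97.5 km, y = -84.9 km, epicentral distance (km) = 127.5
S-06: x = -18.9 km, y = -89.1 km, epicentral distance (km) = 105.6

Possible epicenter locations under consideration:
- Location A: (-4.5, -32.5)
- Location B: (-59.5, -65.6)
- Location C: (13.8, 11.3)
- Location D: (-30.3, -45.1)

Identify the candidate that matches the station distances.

For each candidate, compare |candidate − station| to the reported distance:
Location A: residuals S-04 47.5, S-05 12.8, S-06 47.2 → max 47.5 km
Location B: residuals S-04 103.0, S-05 30.7, S-06 58.7 → max 103.0 km
Location C: residuals S-04 0.0, S-05 0.0, S-06 0.0 → max 0.0 km
Location D: residuals S-04 70.2, S-05 6.4, S-06 60.1 → max 70.2 km
Only Location C has all residuals ≈ 0.

Location C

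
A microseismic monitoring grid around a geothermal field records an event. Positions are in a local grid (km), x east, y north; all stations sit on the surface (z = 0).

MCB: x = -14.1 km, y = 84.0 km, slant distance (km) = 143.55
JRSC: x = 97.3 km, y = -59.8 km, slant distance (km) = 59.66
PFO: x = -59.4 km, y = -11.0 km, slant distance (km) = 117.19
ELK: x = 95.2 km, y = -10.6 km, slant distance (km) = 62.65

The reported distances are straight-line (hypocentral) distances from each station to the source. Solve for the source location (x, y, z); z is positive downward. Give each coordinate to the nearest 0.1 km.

x ≈ 49.7 km, y ≈ -40.9 km, depth ≈ 30.6 km

Each station gives a sphere (x−x_i)² + (y−y_i)² + z² = d_i² (stations at z=0).
Subtracting the MCB sphere from JRSC and PFO: z² cancels, leaving linear equations in x and y:
222.8 x − 287.6 y = 22835.81
-90.6 x − 190.0 y = 3267.66
Solving: x ≈ 49.702, y ≈ -40.898 km (keep extra digits for the depth step; rounded: 49.7, -40.9).
Then from the MCB sphere: z² = 143.55² − (x + 14.1)² − (y − 84.0)² with x = 49.702, y = -40.898, so z ≈ 30.601 ≈ 30.6 km.
Check against ELK (with the unrounded solution): distance 62.65 ≈ 62.65 km. ✓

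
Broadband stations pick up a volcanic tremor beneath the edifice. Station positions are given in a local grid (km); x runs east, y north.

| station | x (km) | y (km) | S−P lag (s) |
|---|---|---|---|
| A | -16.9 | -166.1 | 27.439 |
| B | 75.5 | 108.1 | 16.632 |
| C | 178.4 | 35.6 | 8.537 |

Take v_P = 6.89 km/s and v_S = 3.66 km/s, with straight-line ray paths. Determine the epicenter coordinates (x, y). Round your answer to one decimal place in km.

129.7 km east, -9.9 km north

Distance from S−P lag: d = Δt · v_P v_S / (v_P − v_S) = Δt · (6.89·3.66)/(6.89−3.66) ≈ 7.8072·Δt.
So d_A = 214.22, d_B = 129.85, d_C = 66.65 km.
Circle about each station: (x + 16.9)² + (y + 166.1)² = 214.22²; (x − 75.5)² + (y − 108.1)² = 129.85²; (x − 178.4)² + (y − 35.6)² = 66.65².
Subtracting pairs of circle equations eliminates x²+y² and gives linear equations (the radical axes):
184.8 x + 548.4 y = 18540.23
390.6 x + 403.4 y = 46667.09
Solving the 2×2 system: x ≈ 129.7, y ≈ -9.9 km.
Check against A (with the unrounded x, y): √((x + 16.9)²+(y + 166.1)²) = 214.22 ≈ 214.22 km. ✓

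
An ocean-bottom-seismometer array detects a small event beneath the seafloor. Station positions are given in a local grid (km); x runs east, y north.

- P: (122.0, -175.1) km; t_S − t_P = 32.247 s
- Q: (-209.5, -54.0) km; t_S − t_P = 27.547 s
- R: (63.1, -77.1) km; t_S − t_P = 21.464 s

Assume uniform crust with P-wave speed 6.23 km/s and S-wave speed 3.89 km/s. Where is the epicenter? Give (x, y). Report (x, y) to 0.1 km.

Distance from S−P lag: d = Δt · v_P v_S / (v_P − v_S) = Δt · (6.23·3.89)/(6.23−3.89) ≈ 10.3567·Δt.
So d_P = 333.97, d_Q = 285.30, d_R = 222.30 km.
Circle about each station: (x − 122.0)² + (y + 175.1)² = 333.97²; (x + 209.5)² + (y + 54.0)² = 285.30²; (x − 63.1)² + (y + 77.1)² = 222.30².
Subtracting pairs of circle equations eliminates x²+y² and gives linear equations (the radical axes):
-663.0 x + 242.2 y = 31402.11
-117.8 x + 196.0 y = 26500.68
Solving the 2×2 system: x ≈ 2.6, y ≈ 136.8 km.

x ≈ 2.6 km, y ≈ 136.8 km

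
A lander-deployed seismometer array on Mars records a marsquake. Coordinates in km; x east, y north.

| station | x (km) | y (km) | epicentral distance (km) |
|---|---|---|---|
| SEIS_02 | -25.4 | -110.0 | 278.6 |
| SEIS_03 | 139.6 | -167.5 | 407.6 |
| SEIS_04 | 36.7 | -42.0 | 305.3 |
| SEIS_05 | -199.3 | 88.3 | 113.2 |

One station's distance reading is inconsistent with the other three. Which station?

Solve using three stations at a time. Using SEIS_02, SEIS_03, SEIS_05 (subtract circle equations pairwise → linear system) gives (x, y) ≈ (-108.4, 156.0).
Distances from that point to each station vs reported:
  SEIS_02: calculated 278.6 vs reported 278.6 → residual 0.0 km
  SEIS_03: calculated 407.6 vs reported 407.6 → residual 0.0 km
  SEIS_04: calculated 245.5 vs reported 305.3 → residual 59.8 km
  SEIS_05: calculated 113.3 vs reported 113.2 → residual 0.1 km
SEIS_02, SEIS_03, SEIS_05 are mutually consistent (residuals ≈ 0); SEIS_04 is off by 59.8 km.

SEIS_04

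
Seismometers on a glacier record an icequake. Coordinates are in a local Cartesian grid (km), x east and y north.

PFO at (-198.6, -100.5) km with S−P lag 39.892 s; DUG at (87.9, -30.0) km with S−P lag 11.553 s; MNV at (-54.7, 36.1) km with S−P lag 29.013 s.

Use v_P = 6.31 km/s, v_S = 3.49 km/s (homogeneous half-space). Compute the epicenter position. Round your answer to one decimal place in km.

Distance from S−P lag: d = Δt · v_P v_S / (v_P − v_S) = Δt · (6.31·3.49)/(6.31−3.49) ≈ 7.8092·Δt.
So d_PFO = 311.52, d_DUG = 90.22, d_MNV = 226.57 km.
Circle about each station: (x + 198.6)² + (y + 100.5)² = 311.52²; (x − 87.9)² + (y + 30.0)² = 90.22²; (x + 54.7)² + (y − 36.1)² = 226.57².
Subtracting the PFO equation from the DUG and MNV equations removes the quadratic terms:
573.0 x + 141.0 y = 47989.26
287.8 x + 273.2 y = 463.84
Solving the 2×2 system: x ≈ 112.5, y ≈ -116.8 km.
Check against PFO (with the unrounded x, y): √((x + 198.6)²+(y + 100.5)²) = 311.52 ≈ 311.52 km. ✓

x ≈ 112.5 km, y ≈ -116.8 km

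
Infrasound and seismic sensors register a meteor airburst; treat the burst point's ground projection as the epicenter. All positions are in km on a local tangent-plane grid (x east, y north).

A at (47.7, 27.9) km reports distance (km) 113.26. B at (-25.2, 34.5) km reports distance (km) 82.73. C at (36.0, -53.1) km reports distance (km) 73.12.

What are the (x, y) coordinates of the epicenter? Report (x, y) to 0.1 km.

-36.9 km east, -47.4 km north

Circle about each station: (x − 47.7)² + (y − 27.9)² = 113.26²; (x + 25.2)² + (y − 34.5)² = 82.73²; (x − 36.0)² + (y + 53.1)² = 73.12².
Subtracting the A equation from the B and C equations removes the quadratic terms:
-145.8 x + 13.2 y = 4755.16
-23.4 x − 162.0 y = 8543.20
Solving the 2×2 system: x ≈ -36.9, y ≈ -47.4 km.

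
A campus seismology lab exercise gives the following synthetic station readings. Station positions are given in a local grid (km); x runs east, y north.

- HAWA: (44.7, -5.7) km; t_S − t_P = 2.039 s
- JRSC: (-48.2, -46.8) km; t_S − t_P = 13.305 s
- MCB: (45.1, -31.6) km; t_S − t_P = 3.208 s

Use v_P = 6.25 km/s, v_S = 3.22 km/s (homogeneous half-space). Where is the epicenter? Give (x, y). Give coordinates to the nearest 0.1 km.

Distance from S−P lag: d = Δt · v_P v_S / (v_P − v_S) = Δt · (6.25·3.22)/(6.25−3.22) ≈ 6.6419·Δt.
So d_HAWA = 13.54, d_JRSC = 88.37, d_MCB = 21.31 km.
Circle about each station: (x − 44.7)² + (y + 5.7)² = 13.54²; (x + 48.2)² + (y + 46.8)² = 88.37²; (x − 45.1)² + (y + 31.6)² = 21.31².
Subtracting the HAWA equation from the JRSC and MCB equations removes the quadratic terms:
-185.8 x − 82.2 y = -5143.03
0.8 x − 51.8 y = 731.21
Solving the 2×2 system: x ≈ 33.7, y ≈ -13.6 km.

x ≈ 33.7 km, y ≈ -13.6 km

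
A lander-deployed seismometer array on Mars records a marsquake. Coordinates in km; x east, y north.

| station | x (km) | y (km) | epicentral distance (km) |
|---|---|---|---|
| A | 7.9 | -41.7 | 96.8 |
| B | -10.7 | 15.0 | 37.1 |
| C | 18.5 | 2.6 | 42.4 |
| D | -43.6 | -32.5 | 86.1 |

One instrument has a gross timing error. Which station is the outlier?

Solve using three stations at a time. Using A, B, D (subtract circle equations pairwise → linear system) gives (x, y) ≈ (-21.2, 50.7).
Distances from that point to each station vs reported:
  A: calculated 96.8 vs reported 96.8 → residual 0.0 km
  B: calculated 37.2 vs reported 37.1 → residual 0.1 km
  C: calculated 62.3 vs reported 42.4 → residual 19.9 km
  D: calculated 86.1 vs reported 86.1 → residual 0.0 km
A, B, D are mutually consistent (residuals ≈ 0); C is off by 19.9 km.

C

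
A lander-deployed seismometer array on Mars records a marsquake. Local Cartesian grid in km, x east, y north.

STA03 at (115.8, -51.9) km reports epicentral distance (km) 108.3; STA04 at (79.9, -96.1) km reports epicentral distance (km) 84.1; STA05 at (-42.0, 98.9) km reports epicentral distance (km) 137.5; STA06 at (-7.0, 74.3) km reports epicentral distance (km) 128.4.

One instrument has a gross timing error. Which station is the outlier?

Solve using three stations at a time. Using STA03, STA04, STA06 (subtract circle equations pairwise → linear system) gives (x, y) ≈ (7.5, -53.3).
Distances from that point to each station vs reported:
  STA03: calculated 108.3 vs reported 108.3 → residual 0.0 km
  STA04: calculated 84.1 vs reported 84.1 → residual 0.0 km
  STA05: calculated 160.0 vs reported 137.5 → residual 22.5 km
  STA06: calculated 128.4 vs reported 128.4 → residual 0.0 km
STA03, STA04, STA06 are mutually consistent (residuals ≈ 0); STA05 is off by 22.5 km.

STA05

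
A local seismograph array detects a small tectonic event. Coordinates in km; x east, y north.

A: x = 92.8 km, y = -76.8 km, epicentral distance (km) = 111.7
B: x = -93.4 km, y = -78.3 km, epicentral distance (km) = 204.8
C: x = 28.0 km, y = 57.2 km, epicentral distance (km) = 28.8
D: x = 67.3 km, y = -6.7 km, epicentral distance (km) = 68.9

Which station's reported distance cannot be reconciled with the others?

A

Solve using three stations at a time. Using B, C, D (subtract circle equations pairwise → linear system) gives (x, y) ≈ (56.4, 61.3).
Distances from that point to each station vs reported:
  A: calculated 142.8 vs reported 111.7 → residual 31.1 km
  B: calculated 204.8 vs reported 204.8 → residual 0.0 km
  C: calculated 28.7 vs reported 28.8 → residual 0.1 km
  D: calculated 68.9 vs reported 68.9 → residual 0.0 km
B, C, D are mutually consistent (residuals ≈ 0); A is off by 31.1 km.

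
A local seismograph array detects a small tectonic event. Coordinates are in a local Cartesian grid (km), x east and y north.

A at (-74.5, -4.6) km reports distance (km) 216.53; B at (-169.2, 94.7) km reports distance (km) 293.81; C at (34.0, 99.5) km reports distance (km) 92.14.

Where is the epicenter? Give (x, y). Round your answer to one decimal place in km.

(124.3, 81.2)

Circle about each station: (x + 74.5)² + (y + 4.6)² = 216.53²; (x + 169.2)² + (y − 94.7)² = 293.81²; (x − 34.0)² + (y − 99.5)² = 92.14².
Subtracting pairs of circle equations eliminates x²+y² and gives linear equations (the radical axes):
-189.4 x + 198.6 y = -7413.76
217.0 x + 208.2 y = 43880.30
Solving the 2×2 system: x ≈ 124.3, y ≈ 81.2 km.
Check against A (with the unrounded x, y): √((x + 74.5)²+(y + 4.6)²) = 216.53 ≈ 216.53 km. ✓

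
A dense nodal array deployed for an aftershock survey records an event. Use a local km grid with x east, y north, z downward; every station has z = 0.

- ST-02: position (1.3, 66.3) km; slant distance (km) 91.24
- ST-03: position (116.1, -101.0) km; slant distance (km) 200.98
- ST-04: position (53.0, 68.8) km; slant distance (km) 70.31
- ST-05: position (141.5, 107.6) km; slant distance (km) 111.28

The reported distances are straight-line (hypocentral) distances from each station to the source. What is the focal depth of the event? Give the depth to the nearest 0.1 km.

z ≈ 69.3 km

Each station gives a sphere (x−x_i)² + (y−y_i)² + z² = d_i² (stations at z=0).
Subtracting the ST-02 sphere from ST-03 and ST-04: z² cancels, leaving linear equations in x and y:
229.6 x − 334.6 y = -12785.39
103.4 x + 5.0 y = 6526.30
Solving: x ≈ 59.302, y ≈ 78.903 km (keep extra digits for the depth step; rounded: 59.3, 78.9).
Then from the ST-02 sphere: z² = 91.24² − (x − 1.3)² − (y − 66.3)² with x = 59.302, y = 78.903, so z ≈ 69.294 ≈ 69.3 km.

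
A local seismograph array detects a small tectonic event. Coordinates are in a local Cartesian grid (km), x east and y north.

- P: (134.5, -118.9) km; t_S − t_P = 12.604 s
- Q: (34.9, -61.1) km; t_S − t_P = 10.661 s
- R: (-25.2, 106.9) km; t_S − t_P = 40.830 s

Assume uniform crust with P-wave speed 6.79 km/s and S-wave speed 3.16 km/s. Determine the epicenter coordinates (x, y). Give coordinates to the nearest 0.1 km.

(60.0, -118.9)

Distance from S−P lag: d = Δt · v_P v_S / (v_P − v_S) = Δt · (6.79·3.16)/(6.79−3.16) ≈ 5.9109·Δt.
So d_P = 74.50, d_Q = 63.02, d_R = 241.34 km.
Circle about each station: (x − 134.5)² + (y + 118.9)² = 74.50²; (x − 34.9)² + (y + 61.1)² = 63.02²; (x + 25.2)² + (y − 106.9)² = 241.34².
Subtracting the P equation from the Q and R equations removes the quadratic terms:
-199.2 x + 115.6 y = -25697.51
-319.4 x + 451.6 y = -72859.56
Solving the 2×2 system: x ≈ 60.0, y ≈ -118.9 km.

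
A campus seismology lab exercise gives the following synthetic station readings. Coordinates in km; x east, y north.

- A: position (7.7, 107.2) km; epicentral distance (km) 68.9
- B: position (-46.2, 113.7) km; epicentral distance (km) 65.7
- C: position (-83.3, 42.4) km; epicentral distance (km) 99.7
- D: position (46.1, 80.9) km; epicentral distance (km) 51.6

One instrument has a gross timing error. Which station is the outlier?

B

Solve using three stations at a time. Using A, C, D (subtract circle equations pairwise → linear system) gives (x, y) ≈ (16.3, 38.9).
Distances from that point to each station vs reported:
  A: calculated 68.8 vs reported 68.9 → residual 0.1 km
  B: calculated 97.5 vs reported 65.7 → residual 31.8 km
  C: calculated 99.6 vs reported 99.7 → residual 0.1 km
  D: calculated 51.5 vs reported 51.6 → residual 0.1 km
A, C, D are mutually consistent (residuals ≈ 0); B is off by 31.8 km.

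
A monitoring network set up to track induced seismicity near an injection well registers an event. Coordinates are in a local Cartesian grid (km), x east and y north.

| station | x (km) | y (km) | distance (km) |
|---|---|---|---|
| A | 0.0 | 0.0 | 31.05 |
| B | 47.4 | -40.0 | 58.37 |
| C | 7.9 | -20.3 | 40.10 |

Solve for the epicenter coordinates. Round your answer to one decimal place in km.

27.3 km east, 14.8 km north

Circle about each station: x² + y² = 31.05²; (x − 47.4)² + (y + 40.0)² = 58.37²; (x − 7.9)² + (y + 20.3)² = 40.10².
Subtracting pairs of circle equations eliminates x²+y² and gives linear equations (the radical axes):
94.8 x − 80.0 y = 1403.81
15.8 x − 40.6 y = -169.41
Solving the 2×2 system: x ≈ 27.3, y ≈ 14.8 km.
Check against A (with the unrounded x, y): √(x²+y²) = 31.04 ≈ 31.05 km. ✓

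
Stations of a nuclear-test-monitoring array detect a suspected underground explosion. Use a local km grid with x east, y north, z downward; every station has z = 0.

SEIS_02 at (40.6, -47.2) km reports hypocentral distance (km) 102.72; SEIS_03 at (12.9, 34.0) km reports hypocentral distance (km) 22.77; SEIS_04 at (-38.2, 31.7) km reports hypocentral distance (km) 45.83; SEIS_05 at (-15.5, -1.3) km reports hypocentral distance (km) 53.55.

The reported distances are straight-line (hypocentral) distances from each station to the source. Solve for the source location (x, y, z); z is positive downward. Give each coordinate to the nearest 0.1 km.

(2.2, 46.8, 15.5)

Each station gives a sphere (x−x_i)² + (y−y_i)² + z² = d_i² (stations at z=0).
Subtracting the SEIS_02 sphere from SEIS_03 and SEIS_04: z² cancels, leaving linear equations in x and y:
-55.4 x + 162.4 y = 7479.14
-157.6 x + 157.8 y = 7038.94
Solving: x ≈ 2.201, y ≈ 46.804 km (keep extra digits for the depth step; rounded: 2.2, 46.8).
Then from the SEIS_02 sphere: z² = 102.72² − (x − 40.6)² − (y + 47.2)² with x = 2.201, y = 46.804, so z ≈ 15.497 ≈ 15.5 km.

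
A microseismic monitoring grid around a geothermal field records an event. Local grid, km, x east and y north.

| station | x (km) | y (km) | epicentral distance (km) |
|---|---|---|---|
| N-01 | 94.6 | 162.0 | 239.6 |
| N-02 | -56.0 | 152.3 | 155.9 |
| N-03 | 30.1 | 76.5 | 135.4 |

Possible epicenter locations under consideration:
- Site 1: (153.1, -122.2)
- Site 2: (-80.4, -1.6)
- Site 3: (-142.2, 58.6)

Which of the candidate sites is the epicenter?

Site 2

For each candidate, compare |candidate − station| to the reported distance:
Site 1: residuals N-01 50.6, N-02 189.2, N-03 98.3 → max 189.2 km
Site 2: residuals N-01 0.0, N-02 0.1, N-03 0.1 → max 0.1 km
Site 3: residuals N-01 18.8, N-02 28.6, N-03 37.8 → max 37.8 km
Only Site 2 has all residuals ≈ 0.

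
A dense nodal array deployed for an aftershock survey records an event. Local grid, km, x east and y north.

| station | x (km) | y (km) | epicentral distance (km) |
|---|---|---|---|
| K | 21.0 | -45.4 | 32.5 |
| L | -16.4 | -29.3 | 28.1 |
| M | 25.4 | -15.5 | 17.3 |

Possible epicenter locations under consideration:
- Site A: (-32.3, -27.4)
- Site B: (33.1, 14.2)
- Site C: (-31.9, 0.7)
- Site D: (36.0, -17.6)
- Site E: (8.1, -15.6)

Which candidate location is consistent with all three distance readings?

For each candidate, compare |candidate − station| to the reported distance:
Site A: residuals K 23.8, L 12.1, M 41.6 → max 41.6 km
Site B: residuals K 28.3, L 37.8, M 13.4 → max 37.8 km
Site C: residuals K 37.7, L 5.7, M 42.2 → max 42.2 km
Site D: residuals K 0.9, L 25.6, M 6.5 → max 25.6 km
Site E: residuals K 0.0, L 0.0, M 0.0 → max 0.0 km
Only Site E has all residuals ≈ 0.

Site E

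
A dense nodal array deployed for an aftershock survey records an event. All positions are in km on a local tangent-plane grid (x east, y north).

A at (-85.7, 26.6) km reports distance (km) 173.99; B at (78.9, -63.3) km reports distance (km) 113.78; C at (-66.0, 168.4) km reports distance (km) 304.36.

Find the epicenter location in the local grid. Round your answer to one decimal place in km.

(-12.4, -131.2)

Circle about each station: (x + 85.7)² + (y − 26.6)² = 173.99²; (x − 78.9)² + (y + 63.3)² = 113.78²; (x + 66.0)² + (y − 168.4)² = 304.36².
Subtracting pairs of circle equations eliminates x²+y² and gives linear equations (the radical axes):
329.2 x − 179.8 y = 19506.68
39.4 x + 283.6 y = -37699.98
Solving the 2×2 system: x ≈ -12.4, y ≈ -131.2 km.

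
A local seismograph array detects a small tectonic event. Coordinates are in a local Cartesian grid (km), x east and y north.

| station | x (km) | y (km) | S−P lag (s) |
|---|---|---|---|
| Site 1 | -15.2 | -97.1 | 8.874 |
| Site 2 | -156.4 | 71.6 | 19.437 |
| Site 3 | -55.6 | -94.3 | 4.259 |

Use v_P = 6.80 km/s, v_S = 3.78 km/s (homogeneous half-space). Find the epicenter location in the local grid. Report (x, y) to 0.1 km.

(-88.6, -79.3)

Distance from S−P lag: d = Δt · v_P v_S / (v_P − v_S) = Δt · (6.80·3.78)/(6.80−3.78) ≈ 8.5113·Δt.
So d_Site 1 = 75.53, d_Site 2 = 165.43, d_Site 3 = 36.25 km.
Circle about each station: (x + 15.2)² + (y + 97.1)² = 75.53²; (x + 156.4)² + (y − 71.6)² = 165.43²; (x + 55.6)² + (y + 94.3)² = 36.25².
Subtracting the Site 1 equation from the Site 2 and Site 3 equations removes the quadratic terms:
-282.4 x + 337.4 y = -1734.23
-80.8 x + 5.6 y = 6715.12
Solving the 2×2 system: x ≈ -88.6, y ≈ -79.3 km.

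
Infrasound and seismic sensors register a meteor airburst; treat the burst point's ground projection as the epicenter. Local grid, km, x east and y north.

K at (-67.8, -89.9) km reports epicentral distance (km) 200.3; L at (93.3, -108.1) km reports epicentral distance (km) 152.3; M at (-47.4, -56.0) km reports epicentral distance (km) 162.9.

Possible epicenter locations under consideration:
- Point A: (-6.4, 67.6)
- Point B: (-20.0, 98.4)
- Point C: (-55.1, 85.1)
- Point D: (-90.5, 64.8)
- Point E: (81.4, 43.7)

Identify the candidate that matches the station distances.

Point E

For each candidate, compare |candidate − station| to the reported distance:
Point A: residuals K 31.3, L 49.7, M 32.7 → max 49.7 km
Point B: residuals K 6.0, L 83.2, M 6.1 → max 83.2 km
Point C: residuals K 24.8, L 91.3, M 21.6 → max 91.3 km
Point D: residuals K 43.9, L 100.0, M 34.6 → max 100.0 km
Point E: residuals K 0.0, L 0.0, M 0.0 → max 0.0 km
Only Point E has all residuals ≈ 0.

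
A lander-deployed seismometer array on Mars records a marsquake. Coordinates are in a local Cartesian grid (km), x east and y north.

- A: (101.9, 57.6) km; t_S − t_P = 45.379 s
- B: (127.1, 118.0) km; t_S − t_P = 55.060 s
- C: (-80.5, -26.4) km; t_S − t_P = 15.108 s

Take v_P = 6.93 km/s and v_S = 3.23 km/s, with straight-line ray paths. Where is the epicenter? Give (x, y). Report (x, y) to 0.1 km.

Distance from S−P lag: d = Δt · v_P v_S / (v_P − v_S) = Δt · (6.93·3.23)/(6.93−3.23) ≈ 6.0497·Δt.
So d_A = 274.53, d_B = 333.10, d_C = 91.40 km.
Circle about each station: (x − 101.9)² + (y − 57.6)² = 274.53²; (x − 127.1)² + (y − 118.0)² = 333.10²; (x + 80.5)² + (y + 26.4)² = 91.40².
Subtracting the A equation from the B and C equations removes the quadratic terms:
50.4 x + 120.8 y = -19211.85
-364.8 x − 168.0 y = 60488.60
Solving the 2×2 system: x ≈ -114.6, y ≈ -111.2 km.
Check against A (with the unrounded x, y): √((x − 101.9)²+(y − 57.6)²) = 274.54 ≈ 274.53 km. ✓

x ≈ -114.6 km, y ≈ -111.2 km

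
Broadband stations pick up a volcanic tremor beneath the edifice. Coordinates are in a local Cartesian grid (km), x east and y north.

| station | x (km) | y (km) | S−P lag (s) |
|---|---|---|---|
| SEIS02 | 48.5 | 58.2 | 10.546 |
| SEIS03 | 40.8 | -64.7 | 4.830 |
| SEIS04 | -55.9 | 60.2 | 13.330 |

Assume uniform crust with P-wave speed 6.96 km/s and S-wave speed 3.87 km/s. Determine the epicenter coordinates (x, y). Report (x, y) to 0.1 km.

Distance from S−P lag: d = Δt · v_P v_S / (v_P − v_S) = Δt · (6.96·3.87)/(6.96−3.87) ≈ 8.7169·Δt.
So d_SEIS02 = 91.93, d_SEIS03 = 42.10, d_SEIS04 = 116.20 km.
Circle about each station: (x − 48.5)² + (y − 58.2)² = 91.93²; (x − 40.8)² + (y + 64.7)² = 42.10²; (x + 55.9)² + (y − 60.2)² = 116.20².
Subtracting the SEIS02 equation from the SEIS03 and SEIS04 equations removes the quadratic terms:
-15.4 x − 245.8 y = 6789.95
-208.8 x + 4.0 y = -4041.96
Solving the 2×2 system: x ≈ 18.8, y ≈ -28.8 km.
Check against SEIS02 (with the unrounded x, y): √((x − 48.5)²+(y − 58.2)²) = 91.93 ≈ 91.93 km. ✓

(18.8, -28.8)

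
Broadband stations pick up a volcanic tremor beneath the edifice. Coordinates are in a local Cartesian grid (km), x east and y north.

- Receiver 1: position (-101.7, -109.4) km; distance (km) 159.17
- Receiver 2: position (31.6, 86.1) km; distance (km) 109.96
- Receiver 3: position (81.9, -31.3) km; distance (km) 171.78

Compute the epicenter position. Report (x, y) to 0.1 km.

x ≈ -71.1 km, y ≈ 46.8 km

Circle about each station: (x + 101.7)² + (y + 109.4)² = 159.17²; (x − 31.6)² + (y − 86.1)² = 109.96²; (x − 81.9)² + (y + 31.3)² = 171.78².
Subtracting the Receiver 1 equation from the Receiver 2 and Receiver 3 equations removes the quadratic terms:
266.6 x + 391.0 y = -655.59
367.2 x + 156.2 y = -18797.23
Solving the 2×2 system: x ≈ -71.1, y ≈ 46.8 km.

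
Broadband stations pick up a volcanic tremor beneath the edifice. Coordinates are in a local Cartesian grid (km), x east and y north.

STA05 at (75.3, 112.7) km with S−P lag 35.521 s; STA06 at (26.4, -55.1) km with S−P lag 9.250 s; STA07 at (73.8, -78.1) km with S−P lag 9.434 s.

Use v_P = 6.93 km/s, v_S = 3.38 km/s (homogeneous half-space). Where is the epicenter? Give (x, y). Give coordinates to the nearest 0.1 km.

Distance from S−P lag: d = Δt · v_P v_S / (v_P − v_S) = Δt · (6.93·3.38)/(6.93−3.38) ≈ 6.5981·Δt.
So d_STA05 = 234.37, d_STA06 = 61.03, d_STA07 = 62.25 km.
Circle about each station: (x − 75.3)² + (y − 112.7)² = 234.37²; (x − 26.4)² + (y + 55.1)² = 61.03²; (x − 73.8)² + (y + 78.1)² = 62.25².
Subtracting the STA05 equation from the STA06 and STA07 equations removes the quadratic terms:
-97.8 x − 335.6 y = 36566.23
-3.0 x − 381.6 y = 44228.90
Solving the 2×2 system: x ≈ 24.5, y ≈ -116.1 km.

x ≈ 24.5 km, y ≈ -116.1 km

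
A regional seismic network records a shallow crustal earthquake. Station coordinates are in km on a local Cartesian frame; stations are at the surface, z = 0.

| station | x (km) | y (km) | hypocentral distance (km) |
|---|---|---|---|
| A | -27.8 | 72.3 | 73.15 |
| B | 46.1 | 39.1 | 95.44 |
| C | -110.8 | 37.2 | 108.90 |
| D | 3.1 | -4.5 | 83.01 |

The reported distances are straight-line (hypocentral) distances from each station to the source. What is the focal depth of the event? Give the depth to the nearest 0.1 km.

Each station gives a sphere (x−x_i)² + (y−y_i)² + z² = d_i² (stations at z=0).
Subtracting the A sphere from B and C: z² cancels, leaving linear equations in x and y:
147.8 x − 66.4 y = -6103.98
-166.0 x − 70.2 y = 1152.06
Solving: x ≈ -23.600, y ≈ 39.396 km (keep extra digits for the depth step; rounded: -23.6, 39.4).
Then from the A sphere: z² = 73.15² − (x + 27.8)² − (y − 72.3)² with x = -23.600, y = 39.396, so z ≈ 65.197 ≈ 65.2 km.

65.2 km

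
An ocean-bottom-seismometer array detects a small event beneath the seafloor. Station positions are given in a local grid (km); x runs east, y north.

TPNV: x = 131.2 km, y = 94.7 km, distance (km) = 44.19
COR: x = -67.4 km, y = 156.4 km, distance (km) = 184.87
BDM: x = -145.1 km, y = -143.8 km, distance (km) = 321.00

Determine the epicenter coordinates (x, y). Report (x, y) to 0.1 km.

95.4 km east, 68.8 km north

Circle about each station: (x − 131.2)² + (y − 94.7)² = 44.19²; (x + 67.4)² + (y − 156.4)² = 184.87²; (x + 145.1)² + (y + 143.8)² = 321.00².
Subtracting the TPNV equation from the COR and BDM equations removes the quadratic terms:
-397.2 x + 123.4 y = -29401.97
-552.6 x − 477.0 y = -85537.32
Solving the 2×2 system: x ≈ 95.4, y ≈ 68.8 km.
Check against TPNV (with the unrounded x, y): √((x − 131.2)²+(y − 94.7)²) = 44.18 ≈ 44.19 km. ✓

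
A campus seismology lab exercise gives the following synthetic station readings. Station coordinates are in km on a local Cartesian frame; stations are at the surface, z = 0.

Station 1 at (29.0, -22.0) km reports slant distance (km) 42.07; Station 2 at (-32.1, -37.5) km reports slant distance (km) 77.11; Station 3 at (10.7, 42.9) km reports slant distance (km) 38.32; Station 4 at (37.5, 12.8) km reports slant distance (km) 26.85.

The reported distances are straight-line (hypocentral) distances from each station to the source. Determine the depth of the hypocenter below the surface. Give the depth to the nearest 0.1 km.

Each station gives a sphere (x−x_i)² + (y−y_i)² + z² = d_i² (stations at z=0).
Subtracting the Station 1 sphere from Station 2 and Station 3: z² cancels, leaving linear equations in x and y:
-122.2 x − 31.0 y = -3064.41
-36.6 x + 129.8 y = 931.36
Solving: x ≈ 21.704, y ≈ 13.295 km (keep extra digits for the depth step; rounded: 21.7, 13.3).
Then from the Station 1 sphere: z² = 42.07² − (x − 29.0)² − (y + 22.0)² with x = 21.704, y = 13.295, so z ≈ 21.701 ≈ 21.7 km.

21.7 km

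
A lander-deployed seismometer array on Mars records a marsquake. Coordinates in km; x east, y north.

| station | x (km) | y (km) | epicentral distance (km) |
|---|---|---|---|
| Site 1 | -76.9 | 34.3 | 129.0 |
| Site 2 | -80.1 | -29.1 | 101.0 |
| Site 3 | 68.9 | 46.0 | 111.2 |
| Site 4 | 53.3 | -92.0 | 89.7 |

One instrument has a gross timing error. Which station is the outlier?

Solve using three stations at a time. Using Site 1, Site 2, Site 3 (subtract circle equations pairwise → linear system) gives (x, y) ≈ (18.1, -53.1).
Distances from that point to each station vs reported:
  Site 1: calculated 129.1 vs reported 129.0 → residual 0.1 km
  Site 2: calculated 101.1 vs reported 101.0 → residual 0.1 km
  Site 3: calculated 111.3 vs reported 111.2 → residual 0.1 km
  Site 4: calculated 52.5 vs reported 89.7 → residual 37.2 km
Site 1, Site 2, Site 3 are mutually consistent (residuals ≈ 0); Site 4 is off by 37.2 km.

Site 4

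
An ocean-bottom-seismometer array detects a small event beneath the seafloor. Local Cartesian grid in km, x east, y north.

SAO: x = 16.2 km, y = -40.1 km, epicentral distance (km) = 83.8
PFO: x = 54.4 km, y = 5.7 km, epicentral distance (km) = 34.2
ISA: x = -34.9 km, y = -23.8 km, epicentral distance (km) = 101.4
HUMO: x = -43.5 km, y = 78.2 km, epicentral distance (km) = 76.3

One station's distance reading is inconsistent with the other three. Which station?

Solve using three stations at a time. Using SAO, PFO, ISA (subtract circle equations pairwise → linear system) gives (x, y) ≈ (45.0, 38.6).
Distances from that point to each station vs reported:
  SAO: calculated 83.8 vs reported 83.8 → residual 0.0 km
  PFO: calculated 34.2 vs reported 34.2 → residual 0.0 km
  ISA: calculated 101.4 vs reported 101.4 → residual 0.0 km
  HUMO: calculated 97.0 vs reported 76.3 → residual 20.7 km
SAO, PFO, ISA are mutually consistent (residuals ≈ 0); HUMO is off by 20.7 km.

HUMO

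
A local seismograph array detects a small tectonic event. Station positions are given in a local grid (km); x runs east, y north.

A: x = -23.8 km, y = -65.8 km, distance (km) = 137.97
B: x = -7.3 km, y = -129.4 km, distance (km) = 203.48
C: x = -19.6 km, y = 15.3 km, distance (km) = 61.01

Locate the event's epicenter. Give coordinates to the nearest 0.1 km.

(-45.8, 70.4)

Circle about each station: (x + 23.8)² + (y + 65.8)² = 137.97²; (x + 7.3)² + (y + 129.4)² = 203.48²; (x + 19.6)² + (y − 15.3)² = 61.01².
Subtracting pairs of circle equations eliminates x²+y² and gives linear equations (the radical axes):
33.0 x − 127.2 y = -10466.82
8.4 x + 162.2 y = 11035.67
Solving the 2×2 system: x ≈ -45.8, y ≈ 70.4 km.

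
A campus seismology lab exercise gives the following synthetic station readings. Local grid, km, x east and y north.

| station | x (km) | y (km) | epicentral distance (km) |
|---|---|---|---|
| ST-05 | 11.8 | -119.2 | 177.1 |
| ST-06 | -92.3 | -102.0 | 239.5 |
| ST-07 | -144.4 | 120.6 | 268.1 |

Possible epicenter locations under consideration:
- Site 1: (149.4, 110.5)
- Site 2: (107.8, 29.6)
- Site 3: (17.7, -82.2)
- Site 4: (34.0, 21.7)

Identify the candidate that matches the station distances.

Site 2

For each candidate, compare |candidate − station| to the reported distance:
Site 1: residuals ST-05 90.7, ST-06 82.3, ST-07 25.9 → max 90.7 km
Site 2: residuals ST-05 0.0, ST-06 0.0, ST-07 0.0 → max 0.0 km
Site 3: residuals ST-05 139.6, ST-06 127.7, ST-07 8.5 → max 139.6 km
Site 4: residuals ST-05 34.5, ST-06 62.7, ST-07 64.1 → max 64.1 km
Only Site 2 has all residuals ≈ 0.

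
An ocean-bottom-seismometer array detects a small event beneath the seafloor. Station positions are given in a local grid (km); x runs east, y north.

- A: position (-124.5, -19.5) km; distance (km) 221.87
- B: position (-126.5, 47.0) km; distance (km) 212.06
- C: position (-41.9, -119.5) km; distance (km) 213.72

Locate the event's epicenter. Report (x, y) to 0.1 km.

x ≈ 85.5 km, y ≈ 52.1 km

Circle about each station: (x + 124.5)² + (y + 19.5)² = 221.87²; (x + 126.5)² + (y − 47.0)² = 212.06²; (x + 41.9)² + (y + 119.5)² = 213.72².
Subtracting pairs of circle equations eliminates x²+y² and gives linear equations (the radical axes):
-4.0 x + 133.0 y = 6587.60
165.2 x − 200.0 y = 3705.42
Solving the 2×2 system: x ≈ 85.5, y ≈ 52.1 km.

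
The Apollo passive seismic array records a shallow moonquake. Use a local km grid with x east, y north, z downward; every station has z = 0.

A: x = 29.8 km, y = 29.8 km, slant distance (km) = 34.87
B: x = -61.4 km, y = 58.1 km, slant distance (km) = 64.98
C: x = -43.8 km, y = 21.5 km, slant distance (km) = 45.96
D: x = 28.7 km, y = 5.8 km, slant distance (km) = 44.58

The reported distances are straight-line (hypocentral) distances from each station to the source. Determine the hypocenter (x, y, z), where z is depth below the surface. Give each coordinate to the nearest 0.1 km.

x ≈ -2.0 km, y ≈ 35.3 km, depth ≈ 13.2 km

Each station gives a sphere (x−x_i)² + (y−y_i)² + z² = d_i² (stations at z=0).
Subtracting the A sphere from B and C: z² cancels, leaving linear equations in x and y:
-182.4 x + 56.6 y = 2363.01
-147.2 x − 16.6 y = -291.79
Solving: x ≈ -1.999, y ≈ 35.306 km (keep extra digits for the depth step; rounded: -2.0, 35.3).
Then from the A sphere: z² = 34.87² − (x − 29.8)² − (y − 29.8)² with x = -1.999, y = 35.306, so z ≈ 13.207 ≈ 13.2 km.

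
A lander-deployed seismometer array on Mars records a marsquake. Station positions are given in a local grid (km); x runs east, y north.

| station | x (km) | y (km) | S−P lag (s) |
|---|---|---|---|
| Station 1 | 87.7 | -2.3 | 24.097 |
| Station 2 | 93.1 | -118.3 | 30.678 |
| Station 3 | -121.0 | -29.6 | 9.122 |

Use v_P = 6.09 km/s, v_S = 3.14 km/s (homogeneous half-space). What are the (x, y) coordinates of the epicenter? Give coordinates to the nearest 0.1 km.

Distance from S−P lag: d = Δt · v_P v_S / (v_P − v_S) = Δt · (6.09·3.14)/(6.09−3.14) ≈ 6.4822·Δt.
So d_Station 1 = 156.20, d_Station 2 = 198.86, d_Station 3 = 59.13 km.
Circle about each station: (x − 87.7)² + (y + 2.3)² = 156.20²; (x − 93.1)² + (y + 118.3)² = 198.86²; (x + 121.0)² + (y + 29.6)² = 59.13².
Subtracting pairs of circle equations eliminates x²+y² and gives linear equations (the radical axes):
10.8 x − 232.0 y = -180.94
-417.4 x − 54.6 y = 28722.66
Solving the 2×2 system: x ≈ -68.5, y ≈ -2.4 km.

-68.5 km east, -2.4 km north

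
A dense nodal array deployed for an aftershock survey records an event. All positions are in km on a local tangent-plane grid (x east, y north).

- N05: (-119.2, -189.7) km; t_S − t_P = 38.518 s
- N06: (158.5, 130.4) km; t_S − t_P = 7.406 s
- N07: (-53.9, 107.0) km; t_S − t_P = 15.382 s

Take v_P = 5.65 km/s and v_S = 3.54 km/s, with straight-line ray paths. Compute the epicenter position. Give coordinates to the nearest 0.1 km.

Distance from S−P lag: d = Δt · v_P v_S / (v_P − v_S) = Δt · (5.65·3.54)/(5.65−3.54) ≈ 9.4791·Δt.
So d_N05 = 365.12, d_N06 = 70.20, d_N07 = 145.81 km.
Circle about each station: (x + 119.2)² + (y + 189.7)² = 365.12²; (x − 158.5)² + (y − 130.4)² = 70.20²; (x + 53.9)² + (y − 107.0)² = 145.81².
Subtracting the N05 equation from the N06 and N07 equations removes the quadratic terms:
555.4 x + 640.2 y = 120316.25
130.6 x + 593.4 y = 76211.54
Solving the 2×2 system: x ≈ 91.9, y ≈ 108.2 km.
Check against N05 (with the unrounded x, y): √((x + 119.2)²+(y + 189.7)²) = 365.12 ≈ 365.12 km. ✓

(91.9, 108.2)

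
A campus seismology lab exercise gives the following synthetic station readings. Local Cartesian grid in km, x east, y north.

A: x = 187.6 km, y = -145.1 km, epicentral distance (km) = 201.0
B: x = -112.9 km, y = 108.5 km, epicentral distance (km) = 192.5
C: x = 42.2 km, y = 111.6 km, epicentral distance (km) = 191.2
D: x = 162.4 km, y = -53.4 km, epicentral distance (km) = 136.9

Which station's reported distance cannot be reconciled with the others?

C

Solve using three stations at a time. Using A, B, D (subtract circle equations pairwise → linear system) gives (x, y) ≈ (29.4, -21.2).
Distances from that point to each station vs reported:
  A: calculated 201.0 vs reported 201.0 → residual 0.0 km
  B: calculated 192.5 vs reported 192.5 → residual 0.0 km
  C: calculated 133.4 vs reported 191.2 → residual 57.8 km
  D: calculated 136.9 vs reported 136.9 → residual 0.0 km
A, B, D are mutually consistent (residuals ≈ 0); C is off by 57.8 km.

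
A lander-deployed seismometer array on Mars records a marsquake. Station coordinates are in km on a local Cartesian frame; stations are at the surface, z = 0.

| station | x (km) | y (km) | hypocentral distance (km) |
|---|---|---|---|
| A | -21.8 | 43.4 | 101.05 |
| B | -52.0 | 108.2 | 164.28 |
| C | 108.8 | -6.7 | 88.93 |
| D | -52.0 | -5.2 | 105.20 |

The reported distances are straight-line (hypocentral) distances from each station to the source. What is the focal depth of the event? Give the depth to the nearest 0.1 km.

depth ≈ 52.6 km

Each station gives a sphere (x−x_i)² + (y−y_i)² + z² = d_i² (stations at z=0).
Subtracting the A sphere from B and C: z² cancels, leaving linear equations in x and y:
-60.4 x + 129.6 y = -4724.38
261.2 x − 100.2 y = 11826.09
Solving: x ≈ 38.104, y ≈ -18.695 km (keep extra digits for the depth step; rounded: 38.1, -18.7).
Then from the A sphere: z² = 101.05² − (x + 21.8)² − (y − 43.4)² with x = 38.104, y = -18.695, so z ≈ 52.601 ≈ 52.6 km.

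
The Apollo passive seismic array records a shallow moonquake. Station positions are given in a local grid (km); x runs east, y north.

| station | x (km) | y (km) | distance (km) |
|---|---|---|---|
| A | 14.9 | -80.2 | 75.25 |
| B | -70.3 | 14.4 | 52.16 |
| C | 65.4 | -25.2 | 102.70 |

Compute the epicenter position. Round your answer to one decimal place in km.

Circle about each station: (x − 14.9)² + (y + 80.2)² = 75.25²; (x + 70.3)² + (y − 14.4)² = 52.16²; (x − 65.4)² + (y + 25.2)² = 102.70².
Subtracting pairs of circle equations eliminates x²+y² and gives linear equations (the radical axes):
-170.4 x + 189.2 y = 1437.30
101.0 x + 110.0 y = -6626.58
Solving the 2×2 system: x ≈ -37.3, y ≈ -26.0 km.
Check against A (with the unrounded x, y): √((x − 14.9)²+(y + 80.2)²) = 75.25 ≈ 75.25 km. ✓

(-37.3, -26.0)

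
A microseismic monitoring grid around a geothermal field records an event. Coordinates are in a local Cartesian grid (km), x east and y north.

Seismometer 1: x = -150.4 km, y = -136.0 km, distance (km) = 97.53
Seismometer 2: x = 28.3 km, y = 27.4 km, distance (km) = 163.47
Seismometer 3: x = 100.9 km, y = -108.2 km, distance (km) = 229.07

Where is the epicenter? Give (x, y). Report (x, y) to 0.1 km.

(-118.9, -43.7)

Circle about each station: (x + 150.4)² + (y + 136.0)² = 97.53²; (x − 28.3)² + (y − 27.4)² = 163.47²; (x − 100.9)² + (y + 108.2)² = 229.07².
Subtracting the Seismometer 1 equation from the Seismometer 2 and Seismometer 3 equations removes the quadratic terms:
357.4 x + 326.8 y = -56774.85
502.6 x + 55.6 y = -62189.07
Solving the 2×2 system: x ≈ -118.9, y ≈ -43.7 km.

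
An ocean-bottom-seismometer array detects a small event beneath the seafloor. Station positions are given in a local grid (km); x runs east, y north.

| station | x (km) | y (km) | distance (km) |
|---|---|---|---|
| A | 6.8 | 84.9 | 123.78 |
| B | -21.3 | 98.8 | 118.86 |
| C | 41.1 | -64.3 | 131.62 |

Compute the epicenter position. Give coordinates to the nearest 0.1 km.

Circle about each station: (x − 6.8)² + (y − 84.9)² = 123.78²; (x + 21.3)² + (y − 98.8)² = 118.86²; (x − 41.1)² + (y + 64.3)² = 131.62².
Subtracting pairs of circle equations eliminates x²+y² and gives linear equations (the radical axes):
-56.2 x + 27.8 y = 4154.67
68.6 x − 298.4 y = -3432.89
Solving the 2×2 system: x ≈ -77.0, y ≈ -6.2 km.

(-77.0, -6.2)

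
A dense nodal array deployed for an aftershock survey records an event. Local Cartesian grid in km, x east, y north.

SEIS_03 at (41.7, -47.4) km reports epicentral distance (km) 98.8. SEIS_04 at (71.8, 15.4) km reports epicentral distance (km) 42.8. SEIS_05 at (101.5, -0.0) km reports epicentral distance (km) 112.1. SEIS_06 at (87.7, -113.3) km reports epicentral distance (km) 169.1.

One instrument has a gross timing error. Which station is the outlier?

Solve using three stations at a time. Using SEIS_03, SEIS_04, SEIS_06 (subtract circle equations pairwise → linear system) gives (x, y) ≈ (48.4, 51.1).
Distances from that point to each station vs reported:
  SEIS_03: calculated 98.8 vs reported 98.8 → residual 0.0 km
  SEIS_04: calculated 42.7 vs reported 42.8 → residual 0.1 km
  SEIS_05: calculated 73.7 vs reported 112.1 → residual 38.4 km
  SEIS_06: calculated 169.1 vs reported 169.1 → residual 0.0 km
SEIS_03, SEIS_04, SEIS_06 are mutually consistent (residuals ≈ 0); SEIS_05 is off by 38.4 km.

SEIS_05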